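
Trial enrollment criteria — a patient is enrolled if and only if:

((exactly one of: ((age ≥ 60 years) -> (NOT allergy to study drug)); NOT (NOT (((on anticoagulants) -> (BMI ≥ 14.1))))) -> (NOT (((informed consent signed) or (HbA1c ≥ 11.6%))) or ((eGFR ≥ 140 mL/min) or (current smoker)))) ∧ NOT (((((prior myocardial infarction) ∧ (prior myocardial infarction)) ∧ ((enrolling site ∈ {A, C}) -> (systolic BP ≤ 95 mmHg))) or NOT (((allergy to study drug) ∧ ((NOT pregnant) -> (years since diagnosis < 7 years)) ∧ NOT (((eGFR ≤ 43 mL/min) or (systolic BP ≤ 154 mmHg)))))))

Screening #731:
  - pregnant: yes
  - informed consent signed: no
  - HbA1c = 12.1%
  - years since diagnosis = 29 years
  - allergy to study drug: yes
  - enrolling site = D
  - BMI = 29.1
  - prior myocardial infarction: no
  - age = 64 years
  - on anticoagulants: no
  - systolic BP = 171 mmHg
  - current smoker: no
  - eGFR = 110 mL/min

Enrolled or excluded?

Excluded

Atomic conditions:
  age ≥ 60 years: 64 ≥ 60 is true
  NOT allergy to study drug: yes → false
  on anticoagulants: no → false
  BMI ≥ 14.1: 29.1 ≥ 14.1 is true
  informed consent signed: no → false
  HbA1c ≥ 11.6%: 12.1 ≥ 11.6 is true
  eGFR ≥ 140 mL/min: 110 ≥ 140 is false
  current smoker: no → false
  prior myocardial infarction: no → false
  enrolling site ∈ {A, C}: D is not in the set → false
  systolic BP ≤ 95 mmHg: 171 ≤ 95 is false
  allergy to study drug: yes → true
  NOT pregnant: yes → false
  years since diagnosis < 7 years: 29 < 7 is false
  eGFR ≤ 43 mL/min: 110 ≤ 43 is false
  systolic BP ≤ 154 mmHg: 171 ≤ 154 is false
Combine:
[1.1.1] true → false = false
[1.1.2.1.1] false → true (antecedent false ⇒ implication holds) = true
[1.1.2.1] NOT true = false
[1.1.2] NOT false = true
[1.1] exactly-one(false, true) = true
[1.2.1.1] false OR true = true
[1.2.1] NOT true = false
[1.2.2] false OR false = false
[1.2] false OR false = false
[1] true → false = false
[2.1.1.1] false AND false = false
[2.1.1.2] false → false (antecedent false ⇒ implication holds) = true
[2.1.1] false AND true = false
[2.1.2.1.2] false → false (antecedent false ⇒ implication holds) = true
[2.1.2.1.3.1] false OR false = false
[2.1.2.1.3] NOT false = true
[2.1.2.1] true AND true AND true = true
[2.1.2] NOT true = false
[2.1] false OR false = false
[2] NOT false = true
[root] false AND true = false
Overall: false → excluded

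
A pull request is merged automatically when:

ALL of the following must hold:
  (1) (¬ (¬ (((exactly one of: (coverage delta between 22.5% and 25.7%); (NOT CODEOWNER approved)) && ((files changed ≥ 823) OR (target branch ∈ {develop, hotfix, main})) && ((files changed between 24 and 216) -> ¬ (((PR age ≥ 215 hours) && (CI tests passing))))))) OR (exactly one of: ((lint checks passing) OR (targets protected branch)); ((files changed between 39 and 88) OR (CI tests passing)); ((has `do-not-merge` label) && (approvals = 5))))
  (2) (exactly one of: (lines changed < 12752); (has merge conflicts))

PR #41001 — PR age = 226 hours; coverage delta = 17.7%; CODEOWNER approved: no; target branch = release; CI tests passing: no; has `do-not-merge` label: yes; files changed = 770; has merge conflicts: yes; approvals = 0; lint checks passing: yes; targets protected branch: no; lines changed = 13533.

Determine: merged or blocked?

Merged

Atomic conditions:
  coverage delta between 22.5% and 25.7%: 17.7 in [22.5, 25.7] is false
  NOT CODEOWNER approved: no → true
  files changed ≥ 823: 770 ≥ 823 is false
  target branch ∈ {develop, hotfix, main}: release is not in the set → false
  files changed between 24 and 216: 770 in [24, 216] is false
  PR age ≥ 215 hours: 226 ≥ 215 is true
  CI tests passing: no → false
  lint checks passing: yes → true
  targets protected branch: no → false
  files changed between 39 and 88: 770 in [39, 88] is false
  has `do-not-merge` label: yes → true
  approvals = 5: 0 == 5 is false
  lines changed < 12752: 13533 < 12752 is false
  has merge conflicts: yes → true
Combine:
[1.1.1.1.1] exactly-one(false, true) = true
[1.1.1.1.2] false OR false = false
[1.1.1.1.3.2.1] true AND false = false
[1.1.1.1.3.2] NOT false = true
[1.1.1.1.3] false → true (antecedent false ⇒ implication holds) = true
[1.1.1.1] true AND false AND true = false
[1.1.1] NOT false = true
[1.1] NOT true = false
[1.2.1] true OR false = true
[1.2.2] false OR false = false
[1.2.3] true AND false = false
[1.2] exactly-one(true, false, false) = true
[1] false OR true = true
[2] exactly-one(false, true) = true
[root] true AND true = true
Overall: true → merged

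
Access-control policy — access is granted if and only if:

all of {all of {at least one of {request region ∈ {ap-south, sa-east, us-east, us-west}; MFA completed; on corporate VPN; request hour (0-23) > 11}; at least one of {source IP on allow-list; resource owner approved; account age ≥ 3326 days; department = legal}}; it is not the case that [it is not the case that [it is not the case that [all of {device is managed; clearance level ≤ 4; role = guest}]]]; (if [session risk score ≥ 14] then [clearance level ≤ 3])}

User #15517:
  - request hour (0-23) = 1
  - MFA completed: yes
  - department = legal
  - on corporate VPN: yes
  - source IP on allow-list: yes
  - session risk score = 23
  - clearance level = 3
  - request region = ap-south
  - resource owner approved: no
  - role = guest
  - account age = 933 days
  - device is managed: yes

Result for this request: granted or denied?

Denied

Atomic conditions:
  request region ∈ {ap-south, sa-east, us-east, us-west}: ap-south is in the set → true
  MFA completed: yes → true
  on corporate VPN: yes → true
  request hour (0-23) > 11: 1 > 11 is false
  source IP on allow-list: yes → true
  resource owner approved: no → false
  account age ≥ 3326 days: 933 ≥ 3326 is false
  department = legal: legal == legal is true
  device is managed: yes → true
  clearance level ≤ 4: 3 ≤ 4 is true
  role = guest: guest == guest is true
  session risk score ≥ 14: 23 ≥ 14 is true
  clearance level ≤ 3: 3 ≤ 3 is true
Combine:
[1.1] true OR true OR true OR false = true
[1.2] true OR false OR false OR true = true
[1] true AND true = true
[2.1.1.1] true AND true AND true = true
[2.1.1] NOT true = false
[2.1] NOT false = true
[2] NOT true = false
[3] true → true = true
[root] true AND false AND true = false
Overall: false → denied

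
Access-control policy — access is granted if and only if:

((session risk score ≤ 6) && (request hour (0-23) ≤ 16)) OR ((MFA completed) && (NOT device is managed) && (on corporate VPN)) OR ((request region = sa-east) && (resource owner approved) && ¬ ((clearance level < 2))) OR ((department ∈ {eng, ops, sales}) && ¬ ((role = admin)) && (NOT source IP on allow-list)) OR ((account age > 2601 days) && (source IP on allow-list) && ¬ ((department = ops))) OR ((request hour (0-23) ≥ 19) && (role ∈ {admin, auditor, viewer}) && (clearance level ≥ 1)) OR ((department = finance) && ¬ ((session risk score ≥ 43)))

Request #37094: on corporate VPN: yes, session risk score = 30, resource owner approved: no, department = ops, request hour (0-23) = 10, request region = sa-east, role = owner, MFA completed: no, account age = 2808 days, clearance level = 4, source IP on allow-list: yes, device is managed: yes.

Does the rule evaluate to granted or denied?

Atomic conditions:
  session risk score ≤ 6: 30 ≤ 6 is false
  request hour (0-23) ≤ 16: 10 ≤ 16 is true
  MFA completed: no → false
  NOT device is managed: yes → false
  on corporate VPN: yes → true
  request region = sa-east: sa-east == sa-east is true
  resource owner approved: no → false
  clearance level < 2: 4 < 2 is false
  department ∈ {eng, ops, sales}: ops is in the set → true
  role = admin: owner == admin is false
  NOT source IP on allow-list: yes → false
  account age > 2601 days: 2808 > 2601 is true
  source IP on allow-list: yes → true
  department = ops: ops == ops is true
  request hour (0-23) ≥ 19: 10 ≥ 19 is false
  role ∈ {admin, auditor, viewer}: owner is not in the set → false
  clearance level ≥ 1: 4 ≥ 1 is true
  department = finance: ops == finance is false
  session risk score ≥ 43: 30 ≥ 43 is false
Combine:
[1] false AND true = false
[2] false AND false AND true = false
[3.3] NOT false = true
[3] true AND false AND true = false
[4.2] NOT false = true
[4] true AND true AND false = false
[5.3] NOT true = false
[5] true AND true AND false = false
[6] false AND false AND true = false
[7.2] NOT false = true
[7] false AND true = false
[root] false OR false OR false OR false OR false OR false OR false = false
Overall: false → denied

Denied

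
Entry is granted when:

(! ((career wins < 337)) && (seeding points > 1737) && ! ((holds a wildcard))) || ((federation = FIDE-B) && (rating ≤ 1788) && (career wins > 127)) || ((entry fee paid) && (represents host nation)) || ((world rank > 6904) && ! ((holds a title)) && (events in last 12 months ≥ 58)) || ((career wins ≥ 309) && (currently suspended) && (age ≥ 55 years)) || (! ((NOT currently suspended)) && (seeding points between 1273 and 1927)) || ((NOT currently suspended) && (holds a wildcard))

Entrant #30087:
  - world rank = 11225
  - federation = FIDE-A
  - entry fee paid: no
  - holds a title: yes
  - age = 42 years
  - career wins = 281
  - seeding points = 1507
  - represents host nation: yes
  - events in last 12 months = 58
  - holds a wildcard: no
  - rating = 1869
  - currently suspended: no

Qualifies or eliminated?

Atomic conditions:
  career wins < 337: 281 < 337 is true
  seeding points > 1737: 1507 > 1737 is false
  holds a wildcard: no → false
  federation = FIDE-B: FIDE-A == FIDE-B is false
  rating ≤ 1788: 1869 ≤ 1788 is false
  career wins > 127: 281 > 127 is true
  entry fee paid: no → false
  represents host nation: yes → true
  world rank > 6904: 11225 > 6904 is true
  holds a title: yes → true
  events in last 12 months ≥ 58: 58 ≥ 58 is true
  career wins ≥ 309: 281 ≥ 309 is false
  currently suspended: no → false
  age ≥ 55 years: 42 ≥ 55 is false
  NOT currently suspended: no → true
  seeding points between 1273 and 1927: 1507 in [1273, 1927] is true
Combine:
[1.1] NOT true = false
[1.3] NOT false = true
[1] false AND false AND true = false
[2] false AND false AND true = false
[3] false AND true = false
[4.2] NOT true = false
[4] true AND false AND true = false
[5] false AND false AND false = false
[6.1] NOT true = false
[6] false AND true = false
[7] true AND false = false
[root] false OR false OR false OR false OR false OR false OR false = false
Overall: false → eliminated

Eliminated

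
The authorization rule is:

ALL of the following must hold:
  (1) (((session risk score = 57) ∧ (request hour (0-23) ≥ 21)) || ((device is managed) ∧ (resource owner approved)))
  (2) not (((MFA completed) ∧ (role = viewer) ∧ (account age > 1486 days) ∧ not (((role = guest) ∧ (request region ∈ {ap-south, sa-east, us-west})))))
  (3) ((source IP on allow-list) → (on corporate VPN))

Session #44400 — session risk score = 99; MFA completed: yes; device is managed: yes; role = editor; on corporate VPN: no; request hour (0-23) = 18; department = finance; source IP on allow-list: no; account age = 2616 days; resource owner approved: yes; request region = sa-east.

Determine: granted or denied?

Atomic conditions:
  session risk score = 57: 99 == 57 is false
  request hour (0-23) ≥ 21: 18 ≥ 21 is false
  device is managed: yes → true
  resource owner approved: yes → true
  MFA completed: yes → true
  role = viewer: editor == viewer is false
  account age > 1486 days: 2616 > 1486 is true
  role = guest: editor == guest is false
  request region ∈ {ap-south, sa-east, us-west}: sa-east is in the set → true
  source IP on allow-list: no → false
  on corporate VPN: no → false
Combine:
[1.1] false AND false = false
[1.2] true AND true = true
[1] false OR true = true
[2.1.4.1] false AND true = false
[2.1.4] NOT false = true
[2.1] true AND false AND true AND true = false
[2] NOT false = true
[3] false → false (antecedent false ⇒ implication holds) = true
[root] true AND true AND true = true
Overall: true → granted

Granted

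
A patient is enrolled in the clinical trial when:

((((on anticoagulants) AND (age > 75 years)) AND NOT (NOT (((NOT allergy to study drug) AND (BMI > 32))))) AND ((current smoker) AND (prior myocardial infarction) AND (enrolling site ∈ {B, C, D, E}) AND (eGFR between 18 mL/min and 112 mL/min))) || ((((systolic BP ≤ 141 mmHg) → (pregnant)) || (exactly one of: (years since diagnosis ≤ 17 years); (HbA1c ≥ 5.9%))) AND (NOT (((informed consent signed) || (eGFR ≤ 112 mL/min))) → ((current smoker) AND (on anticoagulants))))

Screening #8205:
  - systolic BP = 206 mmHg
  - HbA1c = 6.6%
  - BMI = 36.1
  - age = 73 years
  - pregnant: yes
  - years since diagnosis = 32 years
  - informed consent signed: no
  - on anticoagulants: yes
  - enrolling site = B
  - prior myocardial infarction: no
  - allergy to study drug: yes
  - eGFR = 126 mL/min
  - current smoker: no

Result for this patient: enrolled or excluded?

Excluded

Atomic conditions:
  on anticoagulants: yes → true
  age > 75 years: 73 > 75 is false
  NOT allergy to study drug: yes → false
  BMI > 32: 36.1 > 32 is true
  current smoker: no → false
  prior myocardial infarction: no → false
  enrolling site ∈ {B, C, D, E}: B is in the set → true
  eGFR between 18 mL/min and 112 mL/min: 126 in [18, 112] is false
  systolic BP ≤ 141 mmHg: 206 ≤ 141 is false
  pregnant: yes → true
  years since diagnosis ≤ 17 years: 32 ≤ 17 is false
  HbA1c ≥ 5.9%: 6.6 ≥ 5.9 is true
  informed consent signed: no → false
  eGFR ≤ 112 mL/min: 126 ≤ 112 is false
Combine:
[1.1.1] true AND false = false
[1.1.2.1.1] false AND true = false
[1.1.2.1] NOT false = true
[1.1.2] NOT true = false
[1.1] false AND false = false
[1.2] false AND false AND true AND false = false
[1] false AND false = false
[2.1.1] false → true (antecedent false ⇒ implication holds) = true
[2.1.2] exactly-one(false, true) = true
[2.1] true OR true = true
[2.2.1.1] false OR false = false
[2.2.1] NOT false = true
[2.2.2] false AND true = false
[2.2] true → false = false
[2] true AND false = false
[root] false OR false = false
Overall: false → excluded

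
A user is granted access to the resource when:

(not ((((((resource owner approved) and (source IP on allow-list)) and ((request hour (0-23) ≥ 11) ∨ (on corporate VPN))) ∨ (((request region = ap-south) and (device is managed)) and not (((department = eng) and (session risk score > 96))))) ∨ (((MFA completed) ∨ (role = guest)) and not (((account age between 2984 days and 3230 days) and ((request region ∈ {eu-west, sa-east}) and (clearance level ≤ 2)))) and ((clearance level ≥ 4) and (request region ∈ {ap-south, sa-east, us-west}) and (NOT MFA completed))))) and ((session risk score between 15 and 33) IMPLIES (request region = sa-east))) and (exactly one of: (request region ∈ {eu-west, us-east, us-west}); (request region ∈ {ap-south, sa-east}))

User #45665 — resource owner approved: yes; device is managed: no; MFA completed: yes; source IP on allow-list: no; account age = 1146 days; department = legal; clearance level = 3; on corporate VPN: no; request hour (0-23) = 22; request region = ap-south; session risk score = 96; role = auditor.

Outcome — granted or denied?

Granted

Atomic conditions:
  resource owner approved: yes → true
  source IP on allow-list: no → false
  request hour (0-23) ≥ 11: 22 ≥ 11 is true
  on corporate VPN: no → false
  request region = ap-south: ap-south == ap-south is true
  device is managed: no → false
  department = eng: legal == eng is false
  session risk score > 96: 96 > 96 is false
  MFA completed: yes → true
  role = guest: auditor == guest is false
  account age between 2984 days and 3230 days: 1146 in [2984, 3230] is false
  request region ∈ {eu-west, sa-east}: ap-south is not in the set → false
  clearance level ≤ 2: 3 ≤ 2 is false
  clearance level ≥ 4: 3 ≥ 4 is false
  request region ∈ {ap-south, sa-east, us-west}: ap-south is in the set → true
  NOT MFA completed: yes → false
  session risk score between 15 and 33: 96 in [15, 33] is false
  request region = sa-east: ap-south == sa-east is false
  request region ∈ {eu-west, us-east, us-west}: ap-south is not in the set → false
  request region ∈ {ap-south, sa-east}: ap-south is in the set → true
Combine:
[1.1.1.1.1.1] true AND false = false
[1.1.1.1.1.2] true OR false = true
[1.1.1.1.1] false AND true = false
[1.1.1.1.2.1] true AND false = false
[1.1.1.1.2.2.1] false AND false = false
[1.1.1.1.2.2] NOT false = true
[1.1.1.1.2] false AND true = false
[1.1.1.1] false OR false = false
[1.1.1.2.1] true OR false = true
[1.1.1.2.2.1.2] false AND false = false
[1.1.1.2.2.1] false AND false = false
[1.1.1.2.2] NOT false = true
[1.1.1.2.3] false AND true AND false = false
[1.1.1.2] true AND true AND false = false
[1.1.1] false OR false = false
[1.1] NOT false = true
[1.2] false → false (antecedent false ⇒ implication holds) = true
[1] true AND true = true
[2] exactly-one(false, true) = true
[root] true AND true = true
Overall: true → granted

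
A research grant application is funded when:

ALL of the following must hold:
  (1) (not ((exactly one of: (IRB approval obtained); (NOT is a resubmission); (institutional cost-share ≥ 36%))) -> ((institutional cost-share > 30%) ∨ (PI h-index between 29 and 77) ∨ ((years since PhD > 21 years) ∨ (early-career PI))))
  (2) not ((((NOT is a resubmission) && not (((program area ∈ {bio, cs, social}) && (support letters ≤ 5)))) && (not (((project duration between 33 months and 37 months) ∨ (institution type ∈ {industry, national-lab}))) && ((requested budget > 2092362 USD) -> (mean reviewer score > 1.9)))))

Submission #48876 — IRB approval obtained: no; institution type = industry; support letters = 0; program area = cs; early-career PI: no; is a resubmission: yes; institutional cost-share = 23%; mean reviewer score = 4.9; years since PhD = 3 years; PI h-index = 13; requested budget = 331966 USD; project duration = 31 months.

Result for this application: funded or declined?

Atomic conditions:
  IRB approval obtained: no → false
  NOT is a resubmission: yes → false
  institutional cost-share ≥ 36%: 23 ≥ 36 is false
  institutional cost-share > 30%: 23 > 30 is false
  PI h-index between 29 and 77: 13 in [29, 77] is false
  years since PhD > 21 years: 3 > 21 is false
  early-career PI: no → false
  program area ∈ {bio, cs, social}: cs is in the set → true
  support letters ≤ 5: 0 ≤ 5 is true
  project duration between 33 months and 37 months: 31 in [33, 37] is false
  institution type ∈ {industry, national-lab}: industry is in the set → true
  requested budget > 2092362 USD: 331966 > 2092362 is false
  mean reviewer score > 1.9: 4.9 > 1.9 is true
Combine:
[1.1.1] exactly-one(false, false, false) = false
[1.1] NOT false = true
[1.2.3] false OR false = false
[1.2] false OR false OR false = false
[1] true → false = false
[2.1.1.2.1] true AND true = true
[2.1.1.2] NOT true = false
[2.1.1] false AND false = false
[2.1.2.1.1] false OR true = true
[2.1.2.1] NOT true = false
[2.1.2.2] false → true (antecedent false ⇒ implication holds) = true
[2.1.2] false AND true = false
[2.1] false AND false = false
[2] NOT false = true
[root] false AND true = false
Overall: false → declined

Declined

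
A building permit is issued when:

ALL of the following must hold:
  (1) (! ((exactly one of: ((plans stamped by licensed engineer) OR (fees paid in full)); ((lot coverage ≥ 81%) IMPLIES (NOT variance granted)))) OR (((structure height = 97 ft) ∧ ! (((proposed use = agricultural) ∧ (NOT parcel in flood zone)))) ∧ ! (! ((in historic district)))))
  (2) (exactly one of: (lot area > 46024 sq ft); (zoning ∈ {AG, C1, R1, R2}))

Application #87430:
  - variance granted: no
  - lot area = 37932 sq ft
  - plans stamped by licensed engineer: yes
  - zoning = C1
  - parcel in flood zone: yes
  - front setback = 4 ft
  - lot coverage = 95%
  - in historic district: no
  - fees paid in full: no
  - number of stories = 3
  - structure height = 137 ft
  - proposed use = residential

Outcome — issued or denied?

Issued

Atomic conditions:
  plans stamped by licensed engineer: yes → true
  fees paid in full: no → false
  lot coverage ≥ 81%: 95 ≥ 81 is true
  NOT variance granted: no → true
  structure height = 97 ft: 137 == 97 is false
  proposed use = agricultural: residential == agricultural is false
  NOT parcel in flood zone: yes → false
  in historic district: no → false
  lot area > 46024 sq ft: 37932 > 46024 is false
  zoning ∈ {AG, C1, R1, R2}: C1 is in the set → true
Combine:
[1.1.1.1] true OR false = true
[1.1.1.2] true → true = true
[1.1.1] exactly-one(true, true) = false
[1.1] NOT false = true
[1.2.1.2.1] false AND false = false
[1.2.1.2] NOT false = true
[1.2.1] false AND true = false
[1.2.2.1] NOT false = true
[1.2.2] NOT true = false
[1.2] false AND false = false
[1] true OR false = true
[2] exactly-one(false, true) = true
[root] true AND true = true
Overall: true → issued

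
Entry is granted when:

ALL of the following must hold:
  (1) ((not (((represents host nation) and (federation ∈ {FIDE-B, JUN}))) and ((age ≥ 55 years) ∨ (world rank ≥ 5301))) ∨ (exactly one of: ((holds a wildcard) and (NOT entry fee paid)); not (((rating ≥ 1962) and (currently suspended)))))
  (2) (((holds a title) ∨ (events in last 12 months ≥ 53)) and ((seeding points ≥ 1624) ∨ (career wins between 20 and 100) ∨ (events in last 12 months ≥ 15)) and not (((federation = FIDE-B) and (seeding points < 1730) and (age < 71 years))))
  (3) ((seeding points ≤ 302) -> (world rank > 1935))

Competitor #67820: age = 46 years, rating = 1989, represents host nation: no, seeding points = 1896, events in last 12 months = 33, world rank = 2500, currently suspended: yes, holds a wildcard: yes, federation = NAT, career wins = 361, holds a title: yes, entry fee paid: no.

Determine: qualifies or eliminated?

Qualifies

Atomic conditions:
  represents host nation: no → false
  federation ∈ {FIDE-B, JUN}: NAT is not in the set → false
  age ≥ 55 years: 46 ≥ 55 is false
  world rank ≥ 5301: 2500 ≥ 5301 is false
  holds a wildcard: yes → true
  NOT entry fee paid: no → true
  rating ≥ 1962: 1989 ≥ 1962 is true
  currently suspended: yes → true
  holds a title: yes → true
  events in last 12 months ≥ 53: 33 ≥ 53 is false
  seeding points ≥ 1624: 1896 ≥ 1624 is true
  career wins between 20 and 100: 361 in [20, 100] is false
  events in last 12 months ≥ 15: 33 ≥ 15 is true
  federation = FIDE-B: NAT == FIDE-B is false
  seeding points < 1730: 1896 < 1730 is false
  age < 71 years: 46 < 71 is true
  seeding points ≤ 302: 1896 ≤ 302 is false
  world rank > 1935: 2500 > 1935 is true
Combine:
[1.1.1.1] false AND false = false
[1.1.1] NOT false = true
[1.1.2] false OR false = false
[1.1] true AND false = false
[1.2.1] true AND true = true
[1.2.2.1] true AND true = true
[1.2.2] NOT true = false
[1.2] exactly-one(true, false) = true
[1] false OR true = true
[2.1] true OR false = true
[2.2] true OR false OR true = true
[2.3.1] false AND false AND true = false
[2.3] NOT false = true
[2] true AND true AND true = true
[3] false → true (antecedent false ⇒ implication holds) = true
[root] true AND true AND true = true
Overall: true → qualifies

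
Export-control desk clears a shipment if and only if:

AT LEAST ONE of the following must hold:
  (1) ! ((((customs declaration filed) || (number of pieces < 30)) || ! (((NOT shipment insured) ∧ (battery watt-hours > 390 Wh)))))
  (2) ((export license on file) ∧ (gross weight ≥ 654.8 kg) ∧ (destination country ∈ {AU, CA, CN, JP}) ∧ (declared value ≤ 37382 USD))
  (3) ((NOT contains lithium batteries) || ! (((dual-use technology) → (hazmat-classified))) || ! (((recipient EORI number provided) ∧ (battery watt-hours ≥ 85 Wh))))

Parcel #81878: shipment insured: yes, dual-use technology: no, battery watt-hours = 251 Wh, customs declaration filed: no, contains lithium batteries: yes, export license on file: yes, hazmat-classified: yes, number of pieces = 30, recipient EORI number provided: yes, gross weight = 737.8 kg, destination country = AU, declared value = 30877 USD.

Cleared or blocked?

Atomic conditions:
  customs declaration filed: no → false
  number of pieces < 30: 30 < 30 is false
  NOT shipment insured: yes → false
  battery watt-hours > 390 Wh: 251 > 390 is false
  export license on file: yes → true
  gross weight ≥ 654.8 kg: 737.8 ≥ 654.8 is true
  destination country ∈ {AU, CA, CN, JP}: AU is in the set → true
  declared value ≤ 37382 USD: 30877 ≤ 37382 is true
  NOT contains lithium batteries: yes → false
  dual-use technology: no → false
  hazmat-classified: yes → true
  recipient EORI number provided: yes → true
  battery watt-hours ≥ 85 Wh: 251 ≥ 85 is true
Combine:
[1.1.1] false OR false = false
[1.1.2.1] false AND false = false
[1.1.2] NOT false = true
[1.1] false OR true = true
[1] NOT true = false
[2] true AND true AND true AND true = true
[3.2.1] false → true (antecedent false ⇒ implication holds) = true
[3.2] NOT true = false
[3.3.1] true AND true = true
[3.3] NOT true = false
[3] false OR false OR false = false
[root] false OR true OR false = true
Overall: true → cleared

Cleared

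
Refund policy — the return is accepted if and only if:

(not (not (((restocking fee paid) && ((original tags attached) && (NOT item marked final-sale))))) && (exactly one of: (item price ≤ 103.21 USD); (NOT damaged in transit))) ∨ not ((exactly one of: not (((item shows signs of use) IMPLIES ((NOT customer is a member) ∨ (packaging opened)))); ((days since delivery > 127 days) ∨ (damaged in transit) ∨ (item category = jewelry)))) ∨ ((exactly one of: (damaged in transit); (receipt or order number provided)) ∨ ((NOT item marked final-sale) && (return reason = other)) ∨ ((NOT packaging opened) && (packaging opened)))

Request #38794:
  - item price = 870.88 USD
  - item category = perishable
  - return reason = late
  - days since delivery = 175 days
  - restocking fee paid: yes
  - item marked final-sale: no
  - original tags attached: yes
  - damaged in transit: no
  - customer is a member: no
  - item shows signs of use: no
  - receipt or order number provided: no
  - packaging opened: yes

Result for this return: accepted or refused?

Atomic conditions:
  restocking fee paid: yes → true
  original tags attached: yes → true
  NOT item marked final-sale: no → true
  item price ≤ 103.21 USD: 870.88 ≤ 103.21 is false
  NOT damaged in transit: no → true
  item shows signs of use: no → false
  NOT customer is a member: no → true
  packaging opened: yes → true
  days since delivery > 127 days: 175 > 127 is true
  damaged in transit: no → false
  item category = jewelry: perishable == jewelry is false
  receipt or order number provided: no → false
  return reason = other: late == other is false
  NOT packaging opened: yes → false
Combine:
[1.1.1.1.2] true AND true = true
[1.1.1.1] true AND true = true
[1.1.1] NOT true = false
[1.1] NOT false = true
[1.2] exactly-one(false, true) = true
[1] true AND true = true
[2.1.1.1.2] true OR true = true
[2.1.1.1] false → true (antecedent false ⇒ implication holds) = true
[2.1.1] NOT true = false
[2.1.2] true OR false OR false = true
[2.1] exactly-one(false, true) = true
[2] NOT true = false
[3.1] exactly-one(false, false) = false
[3.2] true AND false = false
[3.3] false AND true = false
[3] false OR false OR false = false
[root] true OR false OR false = true
Overall: true → accepted

Accepted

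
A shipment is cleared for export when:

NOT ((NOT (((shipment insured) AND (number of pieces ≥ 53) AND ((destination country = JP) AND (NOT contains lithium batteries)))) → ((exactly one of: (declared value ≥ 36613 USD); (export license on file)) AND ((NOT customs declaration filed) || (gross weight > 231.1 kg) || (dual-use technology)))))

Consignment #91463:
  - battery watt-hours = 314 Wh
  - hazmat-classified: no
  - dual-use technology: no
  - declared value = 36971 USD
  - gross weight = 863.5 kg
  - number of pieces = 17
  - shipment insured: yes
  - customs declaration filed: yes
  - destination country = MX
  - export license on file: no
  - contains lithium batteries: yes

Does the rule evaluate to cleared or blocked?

Atomic conditions:
  shipment insured: yes → true
  number of pieces ≥ 53: 17 ≥ 53 is false
  destination country = JP: MX == JP is false
  NOT contains lithium batteries: yes → false
  declared value ≥ 36613 USD: 36971 ≥ 36613 is true
  export license on file: no → false
  NOT customs declaration filed: yes → false
  gross weight > 231.1 kg: 863.5 > 231.1 is true
  dual-use technology: no → false
Combine:
[1.1.1.3] false AND false = false
[1.1.1] true AND false AND false = false
[1.1] NOT false = true
[1.2.1] exactly-one(true, false) = true
[1.2.2] false OR true OR false = true
[1.2] true AND true = true
[1] true → true = true
[root] NOT true = false
Overall: false → blocked

Blocked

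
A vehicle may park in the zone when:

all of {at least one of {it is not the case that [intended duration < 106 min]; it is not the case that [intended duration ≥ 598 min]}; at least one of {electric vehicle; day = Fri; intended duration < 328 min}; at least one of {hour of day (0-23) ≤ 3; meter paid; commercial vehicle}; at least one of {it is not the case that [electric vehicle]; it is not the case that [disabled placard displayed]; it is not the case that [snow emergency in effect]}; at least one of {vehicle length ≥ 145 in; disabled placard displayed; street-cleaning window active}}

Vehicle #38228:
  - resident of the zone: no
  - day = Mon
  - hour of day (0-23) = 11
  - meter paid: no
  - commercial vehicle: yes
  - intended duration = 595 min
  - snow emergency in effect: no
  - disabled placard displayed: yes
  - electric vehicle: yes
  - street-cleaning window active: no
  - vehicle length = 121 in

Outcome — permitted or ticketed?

Permitted

Atomic conditions:
  intended duration < 106 min: 595 < 106 is false
  intended duration ≥ 598 min: 595 ≥ 598 is false
  electric vehicle: yes → true
  day = Fri: Mon == Fri is false
  intended duration < 328 min: 595 < 328 is false
  hour of day (0-23) ≤ 3: 11 ≤ 3 is false
  meter paid: no → false
  commercial vehicle: yes → true
  disabled placard displayed: yes → true
  snow emergency in effect: no → false
  vehicle length ≥ 145 in: 121 ≥ 145 is false
  street-cleaning window active: no → false
Combine:
[1.1] NOT false = true
[1.2] NOT false = true
[1] true OR true = true
[2] true OR false OR false = true
[3] false OR false OR true = true
[4.1] NOT true = false
[4.2] NOT true = false
[4.3] NOT false = true
[4] false OR false OR true = true
[5] false OR true OR false = true
[root] true AND true AND true AND true AND true = true
Overall: true → permitted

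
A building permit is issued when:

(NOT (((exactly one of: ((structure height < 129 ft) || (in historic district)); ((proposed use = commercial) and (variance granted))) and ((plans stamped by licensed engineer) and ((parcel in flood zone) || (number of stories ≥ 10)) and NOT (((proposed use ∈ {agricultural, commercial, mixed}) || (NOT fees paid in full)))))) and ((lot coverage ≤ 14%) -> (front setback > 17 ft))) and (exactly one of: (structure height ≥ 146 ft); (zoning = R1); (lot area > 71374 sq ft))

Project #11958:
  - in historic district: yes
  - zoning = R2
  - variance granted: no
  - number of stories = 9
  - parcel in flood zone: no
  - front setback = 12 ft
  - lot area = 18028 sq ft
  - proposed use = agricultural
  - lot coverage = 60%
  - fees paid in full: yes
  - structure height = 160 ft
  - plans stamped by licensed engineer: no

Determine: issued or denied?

Atomic conditions:
  structure height < 129 ft: 160 < 129 is false
  in historic district: yes → true
  proposed use = commercial: agricultural == commercial is false
  variance granted: no → false
  plans stamped by licensed engineer: no → false
  parcel in flood zone: no → false
  number of stories ≥ 10: 9 ≥ 10 is false
  proposed use ∈ {agricultural, commercial, mixed}: agricultural is in the set → true
  NOT fees paid in full: yes → false
  lot coverage ≤ 14%: 60 ≤ 14 is false
  front setback > 17 ft: 12 > 17 is false
  structure height ≥ 146 ft: 160 ≥ 146 is true
  zoning = R1: R2 == R1 is false
  lot area > 71374 sq ft: 18028 > 71374 is false
Combine:
[1.1.1.1.1] false OR true = true
[1.1.1.1.2] false AND false = false
[1.1.1.1] exactly-one(true, false) = true
[1.1.1.2.2] false OR false = false
[1.1.1.2.3.1] true OR false = true
[1.1.1.2.3] NOT true = false
[1.1.1.2] false AND false AND false = false
[1.1.1] true AND false = false
[1.1] NOT false = true
[1.2] false → false (antecedent false ⇒ implication holds) = true
[1] true AND true = true
[2] exactly-one(true, false, false) = true
[root] true AND true = true
Overall: true → issued

Issued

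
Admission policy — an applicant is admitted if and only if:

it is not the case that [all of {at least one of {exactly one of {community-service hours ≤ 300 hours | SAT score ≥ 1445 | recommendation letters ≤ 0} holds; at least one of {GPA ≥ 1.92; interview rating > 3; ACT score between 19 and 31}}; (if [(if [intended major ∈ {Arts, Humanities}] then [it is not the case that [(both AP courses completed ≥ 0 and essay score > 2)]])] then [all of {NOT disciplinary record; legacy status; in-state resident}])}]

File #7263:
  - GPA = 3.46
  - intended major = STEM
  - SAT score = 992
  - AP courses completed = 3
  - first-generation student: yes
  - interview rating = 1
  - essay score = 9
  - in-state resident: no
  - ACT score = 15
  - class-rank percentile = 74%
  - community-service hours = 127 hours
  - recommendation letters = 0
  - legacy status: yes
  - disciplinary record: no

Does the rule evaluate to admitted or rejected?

Admitted

Atomic conditions:
  community-service hours ≤ 300 hours: 127 ≤ 300 is true
  SAT score ≥ 1445: 992 ≥ 1445 is false
  recommendation letters ≤ 0: 0 ≤ 0 is true
  GPA ≥ 1.92: 3.46 ≥ 1.92 is true
  interview rating > 3: 1 > 3 is false
  ACT score between 19 and 31: 15 in [19, 31] is false
  intended major ∈ {Arts, Humanities}: STEM is not in the set → false
  AP courses completed ≥ 0: 3 ≥ 0 is true
  essay score > 2: 9 > 2 is true
  NOT disciplinary record: no → true
  legacy status: yes → true
  in-state resident: no → false
Combine:
[1.1.1] exactly-one(true, false, true) = false
[1.1.2] true OR false OR false = true
[1.1] false OR true = true
[1.2.1.2.1] true AND true = true
[1.2.1.2] NOT true = false
[1.2.1] false → false (antecedent false ⇒ implication holds) = true
[1.2.2] true AND true AND false = false
[1.2] true → false = false
[1] true AND false = false
[root] NOT false = true
Overall: true → admitted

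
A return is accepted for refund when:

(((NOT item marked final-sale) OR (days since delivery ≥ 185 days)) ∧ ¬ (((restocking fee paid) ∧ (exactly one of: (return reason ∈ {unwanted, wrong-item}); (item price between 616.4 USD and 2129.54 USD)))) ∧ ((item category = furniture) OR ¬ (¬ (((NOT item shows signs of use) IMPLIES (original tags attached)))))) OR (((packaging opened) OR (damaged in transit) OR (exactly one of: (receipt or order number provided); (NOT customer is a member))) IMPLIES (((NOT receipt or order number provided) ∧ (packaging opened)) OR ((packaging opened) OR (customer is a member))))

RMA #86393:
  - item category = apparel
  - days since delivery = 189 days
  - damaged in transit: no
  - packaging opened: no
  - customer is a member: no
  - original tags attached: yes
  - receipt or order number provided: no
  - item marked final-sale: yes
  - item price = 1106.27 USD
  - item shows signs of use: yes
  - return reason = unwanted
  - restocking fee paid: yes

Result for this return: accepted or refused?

Accepted

Atomic conditions:
  NOT item marked final-sale: yes → false
  days since delivery ≥ 185 days: 189 ≥ 185 is true
  restocking fee paid: yes → true
  return reason ∈ {unwanted, wrong-item}: unwanted is in the set → true
  item price between 616.4 USD and 2129.54 USD: 1106.27 in [616.4, 2129.54] is true
  item category = furniture: apparel == furniture is false
  NOT item shows signs of use: yes → false
  original tags attached: yes → true
  packaging opened: no → false
  damaged in transit: no → false
  receipt or order number provided: no → false
  NOT customer is a member: no → true
  NOT receipt or order number provided: no → true
  customer is a member: no → false
Combine:
[1.1] false OR true = true
[1.2.1.2] exactly-one(true, true) = false
[1.2.1] true AND false = false
[1.2] NOT false = true
[1.3.2.1.1] false → true (antecedent false ⇒ implication holds) = true
[1.3.2.1] NOT true = false
[1.3.2] NOT false = true
[1.3] false OR true = true
[1] true AND true AND true = true
[2.1.3] exactly-one(false, true) = true
[2.1] false OR false OR true = true
[2.2.1] true AND false = false
[2.2.2] false OR false = false
[2.2] false OR false = false
[2] true → false = false
[root] true OR false = true
Overall: true → accepted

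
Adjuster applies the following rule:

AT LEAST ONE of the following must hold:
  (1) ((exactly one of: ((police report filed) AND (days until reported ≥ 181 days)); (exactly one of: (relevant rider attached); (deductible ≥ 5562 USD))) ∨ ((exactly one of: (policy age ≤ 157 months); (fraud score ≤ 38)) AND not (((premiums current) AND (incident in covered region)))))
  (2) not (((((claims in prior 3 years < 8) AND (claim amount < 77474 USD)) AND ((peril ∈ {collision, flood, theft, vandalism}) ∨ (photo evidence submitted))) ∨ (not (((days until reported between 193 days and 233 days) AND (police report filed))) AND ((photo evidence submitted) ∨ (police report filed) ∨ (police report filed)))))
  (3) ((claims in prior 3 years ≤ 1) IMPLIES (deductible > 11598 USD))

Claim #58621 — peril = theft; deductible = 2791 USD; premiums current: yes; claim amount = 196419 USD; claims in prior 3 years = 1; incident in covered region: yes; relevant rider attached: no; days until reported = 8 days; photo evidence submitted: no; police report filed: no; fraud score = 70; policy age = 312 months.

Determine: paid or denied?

Paid

Atomic conditions:
  police report filed: no → false
  days until reported ≥ 181 days: 8 ≥ 181 is false
  relevant rider attached: no → false
  deductible ≥ 5562 USD: 2791 ≥ 5562 is false
  policy age ≤ 157 months: 312 ≤ 157 is false
  fraud score ≤ 38: 70 ≤ 38 is false
  premiums current: yes → true
  incident in covered region: yes → true
  claims in prior 3 years < 8: 1 < 8 is true
  claim amount < 77474 USD: 196419 < 77474 is false
  peril ∈ {collision, flood, theft, vandalism}: theft is in the set → true
  photo evidence submitted: no → false
  days until reported between 193 days and 233 days: 8 in [193, 233] is false
  claims in prior 3 years ≤ 1: 1 ≤ 1 is true
  deductible > 11598 USD: 2791 > 11598 is false
Combine:
[1.1.1] false AND false = false
[1.1.2] exactly-one(false, false) = false
[1.1] exactly-one(false, false) = false
[1.2.1] exactly-one(false, false) = false
[1.2.2.1] true AND true = true
[1.2.2] NOT true = false
[1.2] false AND false = false
[1] false OR false = false
[2.1.1.1] true AND false = false
[2.1.1.2] true OR false = true
[2.1.1] false AND true = false
[2.1.2.1.1] false AND false = false
[2.1.2.1] NOT false = true
[2.1.2.2] false OR false OR false = false
[2.1.2] true AND false = false
[2.1] false OR false = false
[2] NOT false = true
[3] true → false = false
[root] false OR true OR false = true
Overall: true → paid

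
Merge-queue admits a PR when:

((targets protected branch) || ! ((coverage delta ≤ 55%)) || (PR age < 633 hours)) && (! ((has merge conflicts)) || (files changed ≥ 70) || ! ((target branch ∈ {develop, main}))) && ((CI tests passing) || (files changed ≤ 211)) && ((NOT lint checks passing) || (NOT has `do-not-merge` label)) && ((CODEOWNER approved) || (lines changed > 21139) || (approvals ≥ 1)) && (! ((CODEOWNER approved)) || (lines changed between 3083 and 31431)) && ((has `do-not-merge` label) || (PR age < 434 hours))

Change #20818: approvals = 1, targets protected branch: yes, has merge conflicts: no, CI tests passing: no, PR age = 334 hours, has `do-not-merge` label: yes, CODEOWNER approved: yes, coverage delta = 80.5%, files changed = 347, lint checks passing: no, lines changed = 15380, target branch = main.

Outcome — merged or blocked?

Atomic conditions:
  targets protected branch: yes → true
  coverage delta ≤ 55%: 80.5 ≤ 55 is false
  PR age < 633 hours: 334 < 633 is true
  has merge conflicts: no → false
  files changed ≥ 70: 347 ≥ 70 is true
  target branch ∈ {develop, main}: main is in the set → true
  CI tests passing: no → false
  files changed ≤ 211: 347 ≤ 211 is false
  NOT lint checks passing: no → true
  NOT has `do-not-merge` label: yes → false
  CODEOWNER approved: yes → true
  lines changed > 21139: 15380 > 21139 is false
  approvals ≥ 1: 1 ≥ 1 is true
  lines changed between 3083 and 31431: 15380 in [3083, 31431] is true
  has `do-not-merge` label: yes → true
  PR age < 434 hours: 334 < 434 is true
Combine:
[1.2] NOT false = true
[1] true OR true OR true = true
[2.1] NOT false = true
[2.3] NOT true = false
[2] true OR true OR false = true
[3] false OR false = false
[4] true OR false = true
[5] true OR false OR true = true
[6.1] NOT true = false
[6] false OR true = true
[7] true OR true = true
[root] true AND true AND false AND true AND true AND true AND true = false
Overall: false → blocked

Blocked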